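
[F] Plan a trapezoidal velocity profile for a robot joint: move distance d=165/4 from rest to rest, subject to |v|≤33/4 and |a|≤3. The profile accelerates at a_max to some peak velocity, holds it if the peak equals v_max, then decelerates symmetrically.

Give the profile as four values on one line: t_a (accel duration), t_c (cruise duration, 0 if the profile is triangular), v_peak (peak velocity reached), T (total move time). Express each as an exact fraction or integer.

v_max²/a_max = (33/4)²/3 = 363/16
165/4 ≥ 363/16 ⇒ cruise phase
t_a = (33/4)/3 = 11/4; v_peak = 33/4
d_cruise = 165/4 − 363/16 = 297/16; t_c = (297/16)/(33/4) = 9/4
T = 2·11/4 + 9/4 = 31/4

t_a=11/4 t_c=9/4 v_peak=33/4 T=31/4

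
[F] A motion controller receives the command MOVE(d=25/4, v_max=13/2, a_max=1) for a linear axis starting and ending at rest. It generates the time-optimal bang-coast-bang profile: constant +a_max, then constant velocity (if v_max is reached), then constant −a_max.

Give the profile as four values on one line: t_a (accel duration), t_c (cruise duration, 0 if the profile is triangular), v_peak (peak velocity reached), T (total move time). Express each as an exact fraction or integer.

v_max²/a_max = (13/2)²/1 = 169/4
25/4 < 169/4 so t_c = 0
v_peak = √(25/4·1) = √(25/4) = 5/2
t_a = (5/2)/1 = 5/2; t_c = 0
T = 2·5/2 = 5

t_a=5/2 t_c=0 v_peak=5/2 T=5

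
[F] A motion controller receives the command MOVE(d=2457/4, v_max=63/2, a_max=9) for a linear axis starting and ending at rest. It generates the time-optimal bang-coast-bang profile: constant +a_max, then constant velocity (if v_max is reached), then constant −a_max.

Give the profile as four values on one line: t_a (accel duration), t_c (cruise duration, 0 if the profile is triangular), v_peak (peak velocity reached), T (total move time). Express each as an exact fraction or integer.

vₘ²/aₘ = (63/2)²/9 = 441/4
2457/4 ≥ 441/4 ⇒ cruise phase
t_a = (63/2)/9 = 7/2; v_peak = 63/2
d_cruise = 2457/4 − 441/4 = 504; t_c = 504/(63/2) = 16
T = 2·7/2 + 16 = 23

t_a=7/2 t_c=16 v_peak=63/2 T=23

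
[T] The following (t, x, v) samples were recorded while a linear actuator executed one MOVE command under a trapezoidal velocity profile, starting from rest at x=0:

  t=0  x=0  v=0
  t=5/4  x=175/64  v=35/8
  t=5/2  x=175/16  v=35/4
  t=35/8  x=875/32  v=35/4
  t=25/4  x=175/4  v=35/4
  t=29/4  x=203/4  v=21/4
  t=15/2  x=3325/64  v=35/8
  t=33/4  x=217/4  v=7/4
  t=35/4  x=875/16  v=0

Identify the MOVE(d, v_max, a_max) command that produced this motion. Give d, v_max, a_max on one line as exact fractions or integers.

d=875/16 v_max=35/4 a_max=7/2

final state: t=35/4, x=875/16, v=0 → d = 875/16
a_max = (35/8−0)/(5/4−0) = 7/2
max v = 35/4 over t∈[5/2,25/4] → v_max = 35/4
check: 35/4·(5/2+15/4) = 875/16 ✓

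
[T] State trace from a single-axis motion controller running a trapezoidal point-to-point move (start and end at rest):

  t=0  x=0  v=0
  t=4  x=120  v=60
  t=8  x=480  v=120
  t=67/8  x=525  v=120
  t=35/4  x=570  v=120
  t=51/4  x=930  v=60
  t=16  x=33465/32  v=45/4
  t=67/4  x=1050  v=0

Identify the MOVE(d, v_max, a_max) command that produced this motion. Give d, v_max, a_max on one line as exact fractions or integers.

final state: t=67/4, x=1050, v=0 → d = 1050
a_max = (60−0)/(4−0) = 15
max v = 120 over t∈[8,35/4] → v_max = 120
check: 120·(8+3/4) = 1050 ✓

d=1050 v_max=120 a_max=15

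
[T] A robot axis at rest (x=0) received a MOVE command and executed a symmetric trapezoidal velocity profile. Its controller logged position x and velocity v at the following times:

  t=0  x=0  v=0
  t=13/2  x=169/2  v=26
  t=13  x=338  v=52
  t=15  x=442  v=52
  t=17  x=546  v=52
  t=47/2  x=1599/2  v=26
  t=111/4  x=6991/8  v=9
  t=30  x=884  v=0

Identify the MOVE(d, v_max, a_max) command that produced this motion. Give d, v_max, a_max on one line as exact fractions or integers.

final state: t=30, x=884, v=0 → d = 884
a_max = (26−0)/(13/2−0) = 4
max v = 52 over t∈[13,17] → v_max = 52
check: 52·(13+4) = 884 ✓

d=884 v_max=52 a_max=4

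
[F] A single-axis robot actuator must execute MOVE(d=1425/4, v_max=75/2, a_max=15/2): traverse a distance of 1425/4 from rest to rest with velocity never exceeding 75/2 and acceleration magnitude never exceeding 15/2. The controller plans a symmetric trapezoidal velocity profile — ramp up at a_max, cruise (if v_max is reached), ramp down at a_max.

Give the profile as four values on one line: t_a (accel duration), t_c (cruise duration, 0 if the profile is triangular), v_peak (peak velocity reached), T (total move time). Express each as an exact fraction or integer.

vₘ²/aₘ = (75/2)²/(15/2) = 375/2
1425/4 ≥ 375/2 so v_max reached
t_a = (75/2)/(15/2) = 5; v_peak = 75/2
d_cruise = 1425/4 − 375/2 = 675/4; t_c = (675/4)/(75/2) = 9/2
T = 2·5 + 9/2 = 29/2

t_a=5 t_c=9/2 v_peak=75/2 T=29/2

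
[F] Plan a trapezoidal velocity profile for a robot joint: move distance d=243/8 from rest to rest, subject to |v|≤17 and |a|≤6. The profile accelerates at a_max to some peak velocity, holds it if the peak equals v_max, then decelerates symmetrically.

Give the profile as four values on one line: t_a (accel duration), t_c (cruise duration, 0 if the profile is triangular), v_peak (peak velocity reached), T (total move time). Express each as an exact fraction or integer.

v_max²/a_max = 17²/6 = 289/6
243/8 < 289/6 ⇒ no cruise
v_peak = √(243/8·6) = √(729/4) = 27/2
t_a = (27/2)/6 = 9/4; t_c = 0
T = 2·9/4 = 9/2

t_a=9/4 t_c=0 v_peak=27/2 T=9/2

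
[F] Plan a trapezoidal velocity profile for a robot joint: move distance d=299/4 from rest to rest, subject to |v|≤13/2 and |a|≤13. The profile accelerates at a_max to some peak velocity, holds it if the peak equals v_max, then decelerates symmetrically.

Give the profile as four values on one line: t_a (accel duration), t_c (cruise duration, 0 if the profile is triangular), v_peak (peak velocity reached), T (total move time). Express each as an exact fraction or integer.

v_max²/a_max = (13/2)²/13 = 13/4
299/4 ≥ 13/4 → trapezoidal
t_a = (13/2)/13 = 1/2; v_peak = 13/2
d_cruise = 299/4 − 13/4 = 143/2; t_c = (143/2)/(13/2) = 11
T = 2·1/2 + 11 = 12

t_a=1/2 t_c=11 v_peak=13/2 T=12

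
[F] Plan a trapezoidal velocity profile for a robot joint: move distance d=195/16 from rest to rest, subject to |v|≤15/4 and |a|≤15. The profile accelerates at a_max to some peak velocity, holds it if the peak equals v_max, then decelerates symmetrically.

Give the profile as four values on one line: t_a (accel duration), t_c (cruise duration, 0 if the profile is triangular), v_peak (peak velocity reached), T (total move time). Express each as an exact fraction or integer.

t_a=1/4 t_c=3 v_peak=15/4 T=7/2

(v_max)²/a_max = (15/4)²/15 = 15/16
195/16 ≥ 15/16 ⇒ cruise phase
t_a = (15/4)/15 = 1/4; v_peak = 15/4
d_cruise = 195/16 − 15/16 = 45/4; t_c = (45/4)/(15/4) = 3
T = 2·1/4 + 3 = 7/2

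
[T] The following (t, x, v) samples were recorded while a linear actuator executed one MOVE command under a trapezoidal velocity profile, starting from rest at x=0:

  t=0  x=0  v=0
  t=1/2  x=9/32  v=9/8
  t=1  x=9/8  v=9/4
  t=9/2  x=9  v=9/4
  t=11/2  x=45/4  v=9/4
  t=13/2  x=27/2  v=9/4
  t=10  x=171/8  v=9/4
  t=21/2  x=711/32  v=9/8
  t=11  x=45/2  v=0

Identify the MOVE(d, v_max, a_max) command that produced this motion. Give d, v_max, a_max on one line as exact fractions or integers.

d=45/2 v_max=9/4 a_max=9/4

final state: t=11, x=45/2, v=0 → d = 45/2
a_max = (9/8−0)/(1/2−0) = 9/4
max v = 9/4 over t∈[1,10] → v_max = 9/4
check: 9/4·(1+9) = 45/2 ✓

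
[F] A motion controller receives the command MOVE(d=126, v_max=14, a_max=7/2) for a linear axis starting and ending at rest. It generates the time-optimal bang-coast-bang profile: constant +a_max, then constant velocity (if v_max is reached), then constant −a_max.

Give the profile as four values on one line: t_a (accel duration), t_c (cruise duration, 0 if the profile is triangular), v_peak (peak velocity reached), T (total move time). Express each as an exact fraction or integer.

vₘ²/aₘ = 14²/(7/2) = 56
126 ≥ 56 ⇒ cruise phase
t_a = 14/(7/2) = 4; v_peak = 14
d_cruise = 126 − 56 = 70; t_c = 70/14 = 5
T = 2·4 + 5 = 13

t_a=4 t_c=5 v_peak=14 T=13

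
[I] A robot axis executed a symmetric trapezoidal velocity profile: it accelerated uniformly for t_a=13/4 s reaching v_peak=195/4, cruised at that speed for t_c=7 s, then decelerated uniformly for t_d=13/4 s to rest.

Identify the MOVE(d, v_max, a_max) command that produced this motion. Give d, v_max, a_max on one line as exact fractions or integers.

d=7995/16 v_max=195/4 a_max=15

a_max = (195/4)/(13/4) = 15
d_a = ½·195/4·13/4 = 2535/32; d_c = 195/4·7 = 1365/4
d = 2·2535/32 + 1365/4 = 7995/16
t_c = 7 > 0 → v_max = v_peak = 195/4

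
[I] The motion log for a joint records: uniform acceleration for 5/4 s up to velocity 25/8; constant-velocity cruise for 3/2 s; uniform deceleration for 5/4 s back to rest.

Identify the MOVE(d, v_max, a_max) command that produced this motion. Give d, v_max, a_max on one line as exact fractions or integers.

a_max = (25/8)/(5/4) = 5/2
d_a = ½·25/8·5/4 = 125/64; d_c = 25/8·3/2 = 75/16
d = 2·125/64 + 75/16 = 275/32
t_c = 3/2 > 0 ⇒ limit active, v_max = 25/8

d=275/32 v_max=25/8 a_max=5/2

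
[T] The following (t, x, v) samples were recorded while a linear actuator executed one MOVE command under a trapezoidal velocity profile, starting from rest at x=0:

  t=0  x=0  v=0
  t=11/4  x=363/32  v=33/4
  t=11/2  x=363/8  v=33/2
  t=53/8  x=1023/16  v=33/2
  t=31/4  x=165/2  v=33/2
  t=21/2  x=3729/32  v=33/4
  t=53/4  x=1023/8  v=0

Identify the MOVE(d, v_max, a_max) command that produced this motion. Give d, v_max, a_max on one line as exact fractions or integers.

final state: t=53/4, x=1023/8, v=0 → d = 1023/8
a_max = (33/4−0)/(11/4−0) = 3
max v = 33/2 over t∈[11/2,31/4] → v_max = 33/2
check: 33/2·(11/2+9/4) = 1023/8 ✓

d=1023/8 v_max=33/2 a_max=3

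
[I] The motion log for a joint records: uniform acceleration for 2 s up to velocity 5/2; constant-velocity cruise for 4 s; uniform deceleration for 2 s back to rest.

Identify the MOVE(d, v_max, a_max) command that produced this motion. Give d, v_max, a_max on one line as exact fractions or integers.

a_max = (5/2)/2 = 5/4
d_a = ½·5/2·2 = 5/2; d_c = 5/2·4 = 10
d = 2·5/2 + 10 = 15
t_c = 4 > 0 ⇒ limit active, v_max = 5/2

d=15 v_max=5/2 a_max=5/4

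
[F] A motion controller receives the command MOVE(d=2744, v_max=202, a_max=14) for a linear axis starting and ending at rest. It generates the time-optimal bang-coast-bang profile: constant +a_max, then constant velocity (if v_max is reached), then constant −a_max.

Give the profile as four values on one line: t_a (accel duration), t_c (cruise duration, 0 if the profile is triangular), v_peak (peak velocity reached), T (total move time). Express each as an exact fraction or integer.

t_a=14 t_c=0 v_peak=196 T=28

v_max²/a_max = 202²/14 = 20402/7
2744 < 20402/7 ⇒ no cruise
v_peak = √(2744·14) = √38416 = 196
t_a = 196/14 = 14; t_c = 0
T = 2·14 = 28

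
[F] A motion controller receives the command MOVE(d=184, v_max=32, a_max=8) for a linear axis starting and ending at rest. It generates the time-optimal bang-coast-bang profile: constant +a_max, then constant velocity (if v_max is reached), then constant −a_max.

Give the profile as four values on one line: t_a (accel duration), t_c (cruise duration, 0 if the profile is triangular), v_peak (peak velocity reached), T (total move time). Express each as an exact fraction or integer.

t_a=4 t_c=7/4 v_peak=32 T=39/4

v_max²/a_max = 32²/8 = 128
184 ≥ 128 → trapezoidal
t_a = 32/8 = 4; v_peak = 32
d_cruise = 184 − 128 = 56; t_c = 56/32 = 7/4
T = 2·4 + 7/4 = 39/4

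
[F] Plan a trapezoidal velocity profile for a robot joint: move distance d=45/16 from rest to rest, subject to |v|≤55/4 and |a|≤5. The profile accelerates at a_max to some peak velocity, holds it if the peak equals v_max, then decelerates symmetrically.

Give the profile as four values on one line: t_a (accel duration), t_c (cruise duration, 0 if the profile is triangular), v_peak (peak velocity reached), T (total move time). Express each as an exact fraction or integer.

(v_max)²/a_max = (55/4)²/5 = 605/16
45/16 < 605/16 so t_c = 0
v_peak = √(45/16·5) = √(225/16) = 15/4
t_a = (15/4)/5 = 3/4; t_c = 0
T = 2·3/4 = 3/2

t_a=3/4 t_c=0 v_peak=15/4 T=3/2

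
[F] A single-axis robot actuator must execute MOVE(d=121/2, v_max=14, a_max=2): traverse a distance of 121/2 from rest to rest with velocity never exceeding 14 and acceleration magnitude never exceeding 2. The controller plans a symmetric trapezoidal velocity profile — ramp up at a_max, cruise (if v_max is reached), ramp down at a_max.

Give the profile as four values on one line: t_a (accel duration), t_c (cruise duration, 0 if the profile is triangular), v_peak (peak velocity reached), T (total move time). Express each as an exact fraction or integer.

(v_max)²/a_max = 14²/2 = 98
121/2 < 98 → triangular
v_peak = √(121/2·2) = √121 = 11
t_a = 11/2; t_c = 0
T = 2·11/2 = 11

t_a=11/2 t_c=0 v_peak=11 T=11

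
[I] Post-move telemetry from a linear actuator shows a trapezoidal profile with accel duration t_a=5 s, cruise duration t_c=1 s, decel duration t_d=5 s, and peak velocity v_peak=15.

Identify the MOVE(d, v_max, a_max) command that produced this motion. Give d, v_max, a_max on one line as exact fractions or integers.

a_max = 15/5 = 3
d_a = ½·15·5 = 75/2; d_c = 15·1 = 15
d = 2·75/2 + 15 = 90
t_c = 1 > 0 so v_max = 15

d=90 v_max=15 a_max=3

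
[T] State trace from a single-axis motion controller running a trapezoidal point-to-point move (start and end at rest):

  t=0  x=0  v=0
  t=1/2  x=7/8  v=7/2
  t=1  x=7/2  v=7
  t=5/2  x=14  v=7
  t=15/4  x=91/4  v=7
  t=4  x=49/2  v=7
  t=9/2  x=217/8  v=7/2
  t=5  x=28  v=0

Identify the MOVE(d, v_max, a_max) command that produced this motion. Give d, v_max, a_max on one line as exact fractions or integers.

d=28 v_max=7 a_max=7

final state: t=5, x=28, v=0 → d = 28
a_max = (7/2−0)/(1/2−0) = 7
max v = 7 over t∈[1,4] → v_max = 7
check: 7·(1+3) = 28 ✓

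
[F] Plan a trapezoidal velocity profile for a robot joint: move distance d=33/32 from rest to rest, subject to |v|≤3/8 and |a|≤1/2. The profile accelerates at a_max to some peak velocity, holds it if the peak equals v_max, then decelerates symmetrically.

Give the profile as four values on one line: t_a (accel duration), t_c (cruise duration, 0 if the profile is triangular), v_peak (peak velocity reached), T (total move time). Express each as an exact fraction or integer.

t_a=3/4 t_c=2 v_peak=3/8 T=7/2

v_max²/a_max = (3/8)²/(1/2) = 9/32
33/32 ≥ 9/32 ⇒ cruise phase
t_a = (3/8)/(1/2) = 3/4; v_peak = 3/8
d_cruise = 33/32 − 9/32 = 3/4; t_c = (3/4)/(3/8) = 2
T = 2·3/4 + 2 = 7/2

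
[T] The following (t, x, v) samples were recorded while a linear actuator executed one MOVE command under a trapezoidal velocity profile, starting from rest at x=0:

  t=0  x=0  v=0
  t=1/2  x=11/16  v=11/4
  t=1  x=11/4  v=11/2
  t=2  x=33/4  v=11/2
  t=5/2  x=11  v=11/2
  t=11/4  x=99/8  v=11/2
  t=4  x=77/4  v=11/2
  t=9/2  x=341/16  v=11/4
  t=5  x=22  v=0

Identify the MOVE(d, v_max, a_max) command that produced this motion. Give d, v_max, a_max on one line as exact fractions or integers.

final state: t=5, x=22, v=0 → d = 22
a_max = (11/4−0)/(1/2−0) = 11/2
max v = 11/2 over t∈[1,4] → v_max = 11/2
check: 11/2·(1+3) = 22 ✓

d=22 v_max=11/2 a_max=11/2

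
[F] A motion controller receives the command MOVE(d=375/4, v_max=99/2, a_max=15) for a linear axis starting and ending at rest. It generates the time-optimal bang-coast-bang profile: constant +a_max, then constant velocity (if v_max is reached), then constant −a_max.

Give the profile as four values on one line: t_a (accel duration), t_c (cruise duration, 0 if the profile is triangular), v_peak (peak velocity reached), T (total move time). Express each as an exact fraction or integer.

vₘ²/aₘ = (99/2)²/15 = 3267/20
375/4 < 3267/20 ⇒ no cruise
v_peak = √(375/4·15) = √(5625/4) = 75/2
t_a = (75/2)/15 = 5/2; t_c = 0
T = 2·5/2 = 5

t_a=5/2 t_c=0 v_peak=75/2 T=5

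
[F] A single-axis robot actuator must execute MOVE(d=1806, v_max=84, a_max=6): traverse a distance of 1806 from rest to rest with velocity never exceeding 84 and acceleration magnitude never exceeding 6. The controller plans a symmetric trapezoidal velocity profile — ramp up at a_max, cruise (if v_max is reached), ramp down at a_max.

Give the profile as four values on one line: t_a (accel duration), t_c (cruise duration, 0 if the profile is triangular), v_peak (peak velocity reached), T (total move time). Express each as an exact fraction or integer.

v_max²/a_max = 84²/6 = 1176
1806 ≥ 1176 → trapezoidal
t_a = 84/6 = 14; v_peak = 84
d_cruise = 1806 − 1176 = 630; t_c = 630/84 = 15/2
T = 2·14 + 15/2 = 71/2

t_a=14 t_c=15/2 v_peak=84 T=71/2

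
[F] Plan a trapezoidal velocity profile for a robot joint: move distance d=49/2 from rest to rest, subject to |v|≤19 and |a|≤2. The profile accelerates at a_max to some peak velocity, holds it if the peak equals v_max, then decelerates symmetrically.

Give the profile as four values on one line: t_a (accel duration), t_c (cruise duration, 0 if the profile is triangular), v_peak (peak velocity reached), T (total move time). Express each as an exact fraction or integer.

(v_max)²/a_max = 19²/2 = 361/2
49/2 < 361/2 so t_c = 0
v_peak = √(49/2·2) = √49 = 7
t_a = 7/2; t_c = 0
T = 2·7/2 = 7

t_a=7/2 t_c=0 v_peak=7 T=7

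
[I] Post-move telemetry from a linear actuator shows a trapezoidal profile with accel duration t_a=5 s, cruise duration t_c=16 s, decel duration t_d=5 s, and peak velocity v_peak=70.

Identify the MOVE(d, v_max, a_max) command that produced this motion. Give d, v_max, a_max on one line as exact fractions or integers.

a_max = 70/5 = 14
d_a = ½·70·5 = 175; d_c = 70·16 = 1120
d = 2·175 + 1120 = 1470
t_c = 16 > 0 ⇒ limit active, v_max = 70

d=1470 v_max=70 a_max=14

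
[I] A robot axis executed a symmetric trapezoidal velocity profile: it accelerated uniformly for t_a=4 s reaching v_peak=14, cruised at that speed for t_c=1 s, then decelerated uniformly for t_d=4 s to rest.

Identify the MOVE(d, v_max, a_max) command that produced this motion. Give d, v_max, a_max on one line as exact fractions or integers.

d=70 v_max=14 a_max=7/2

a_max = 14/4 = 7/2
d_a = ½·14·4 = 28; d_c = 14·1 = 14
d = 2·28 + 14 = 70
t_c = 1 > 0 so v_max = 14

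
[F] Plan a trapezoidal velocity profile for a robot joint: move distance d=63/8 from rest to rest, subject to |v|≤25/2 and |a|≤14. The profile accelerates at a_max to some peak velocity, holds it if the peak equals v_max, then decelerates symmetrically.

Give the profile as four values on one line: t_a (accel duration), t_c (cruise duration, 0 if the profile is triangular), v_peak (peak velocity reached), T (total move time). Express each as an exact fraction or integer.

v_max²/a_max = (25/2)²/14 = 625/56
63/8 < 625/56 so t_c = 0
v_peak = √(63/8·14) = √(441/4) = 21/2
t_a = (21/2)/14 = 3/4; t_c = 0
T = 2·3/4 = 3/2

t_a=3/4 t_c=0 v_peak=21/2 T=3/2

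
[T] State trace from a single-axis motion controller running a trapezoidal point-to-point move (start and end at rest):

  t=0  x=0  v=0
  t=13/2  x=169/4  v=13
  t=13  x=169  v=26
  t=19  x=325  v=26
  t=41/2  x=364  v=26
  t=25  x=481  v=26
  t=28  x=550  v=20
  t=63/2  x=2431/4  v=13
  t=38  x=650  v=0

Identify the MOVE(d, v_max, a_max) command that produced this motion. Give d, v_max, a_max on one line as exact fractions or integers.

final state: t=38, x=650, v=0 → d = 650
a_max = (13−0)/(13/2−0) = 2
max v = 26 over t∈[13,25] → v_max = 26
check: 26·(13+12) = 650 ✓

d=650 v_max=26 a_max=2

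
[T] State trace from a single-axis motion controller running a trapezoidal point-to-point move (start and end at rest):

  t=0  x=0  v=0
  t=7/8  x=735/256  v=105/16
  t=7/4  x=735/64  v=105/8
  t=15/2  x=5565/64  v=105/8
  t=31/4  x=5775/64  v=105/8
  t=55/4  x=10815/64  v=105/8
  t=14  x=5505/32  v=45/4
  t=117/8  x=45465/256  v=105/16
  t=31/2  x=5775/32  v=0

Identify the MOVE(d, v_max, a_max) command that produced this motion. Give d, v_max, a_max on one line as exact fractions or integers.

final state: t=31/2, x=5775/32, v=0 → d = 5775/32
a_max = (105/16−0)/(7/8−0) = 15/2
max v = 105/8 over t∈[7/4,55/4] → v_max = 105/8
check: 105/8·(7/4+12) = 5775/32 ✓

d=5775/32 v_max=105/8 a_max=15/2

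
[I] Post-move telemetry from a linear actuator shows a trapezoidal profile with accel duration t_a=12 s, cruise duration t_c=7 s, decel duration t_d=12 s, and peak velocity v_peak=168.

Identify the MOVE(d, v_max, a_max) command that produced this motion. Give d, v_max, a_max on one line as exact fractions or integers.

d=3192 v_max=168 a_max=14

a_max = 168/12 = 14
d_a = ½·168·12 = 1008; d_c = 168·7 = 1176
d = 2·1008 + 1176 = 3192
t_c = 7 > 0 → v_max = v_peak = 168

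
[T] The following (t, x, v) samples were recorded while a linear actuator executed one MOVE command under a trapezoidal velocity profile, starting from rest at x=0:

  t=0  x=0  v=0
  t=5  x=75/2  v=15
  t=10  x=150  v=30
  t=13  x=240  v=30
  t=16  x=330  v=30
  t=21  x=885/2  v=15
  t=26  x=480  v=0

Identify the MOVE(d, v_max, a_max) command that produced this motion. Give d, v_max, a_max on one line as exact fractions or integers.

d=480 v_max=30 a_max=3

final state: t=26, x=480, v=0 → d = 480
a_max = (15−0)/(5−0) = 3
max v = 30 over t∈[10,16] → v_max = 30
check: 30·(10+6) = 480 ✓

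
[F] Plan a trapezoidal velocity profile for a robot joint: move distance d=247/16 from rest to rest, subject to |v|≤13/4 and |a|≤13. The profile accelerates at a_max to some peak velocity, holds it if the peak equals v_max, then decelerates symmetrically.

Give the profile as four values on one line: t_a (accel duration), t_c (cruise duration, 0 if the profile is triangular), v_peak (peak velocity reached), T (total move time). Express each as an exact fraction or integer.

t_a=1/4 t_c=9/2 v_peak=13/4 T=5

vₘ²/aₘ = (13/4)²/13 = 13/16
247/16 ≥ 13/16 ⇒ cruise phase
t_a = (13/4)/13 = 1/4; v_peak = 13/4
d_cruise = 247/16 − 13/16 = 117/8; t_c = (117/8)/(13/4) = 9/2
T = 2·1/4 + 9/2 = 5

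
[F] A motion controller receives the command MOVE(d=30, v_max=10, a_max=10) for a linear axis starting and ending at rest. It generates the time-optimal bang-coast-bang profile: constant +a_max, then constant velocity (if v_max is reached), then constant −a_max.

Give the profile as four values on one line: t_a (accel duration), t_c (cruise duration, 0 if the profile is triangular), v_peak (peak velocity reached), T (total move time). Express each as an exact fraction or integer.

t_a=1 t_c=2 v_peak=10 T=4

v_max²/a_max = 10²/10 = 10
30 ≥ 10 so v_max reached
t_a = 10/10 = 1; v_peak = 10
d_cruise = 30 − 10 = 20; t_c = 20/10 = 2
T = 2·1 + 2 = 4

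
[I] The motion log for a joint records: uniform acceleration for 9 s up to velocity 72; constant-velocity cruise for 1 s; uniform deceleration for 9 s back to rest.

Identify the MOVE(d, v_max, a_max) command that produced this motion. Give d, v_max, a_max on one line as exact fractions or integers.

a_max = 72/9 = 8
d_a = ½·72·9 = 324; d_c = 72·1 = 72
d = 2·324 + 72 = 720
t_c = 1 > 0 ⇒ limit active, v_max = 72

d=720 v_max=72 a_max=8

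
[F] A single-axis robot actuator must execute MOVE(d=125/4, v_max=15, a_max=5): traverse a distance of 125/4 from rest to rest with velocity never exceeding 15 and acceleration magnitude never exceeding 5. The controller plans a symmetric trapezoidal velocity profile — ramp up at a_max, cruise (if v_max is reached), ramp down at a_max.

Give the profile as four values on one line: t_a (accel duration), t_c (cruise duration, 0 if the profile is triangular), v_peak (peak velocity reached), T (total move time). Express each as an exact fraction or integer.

t_a=5/2 t_c=0 v_peak=25/2 T=5

v_max²/a_max = 15²/5 = 45
125/4 < 45 so t_c = 0
v_peak = √(125/4·5) = √(625/4) = 25/2
t_a = (25/2)/5 = 5/2; t_c = 0
T = 2·5/2 = 5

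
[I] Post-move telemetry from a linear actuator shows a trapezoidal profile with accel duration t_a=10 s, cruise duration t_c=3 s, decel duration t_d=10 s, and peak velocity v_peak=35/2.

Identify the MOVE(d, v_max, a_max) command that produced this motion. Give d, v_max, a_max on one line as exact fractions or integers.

a_max = (35/2)/10 = 7/4
d_a = ½·35/2·10 = 175/2; d_c = 35/2·3 = 105/2
d = 2·175/2 + 105/2 = 455/2
t_c = 3 > 0 → v_max = v_peak = 35/2

d=455/2 v_max=35/2 a_max=7/4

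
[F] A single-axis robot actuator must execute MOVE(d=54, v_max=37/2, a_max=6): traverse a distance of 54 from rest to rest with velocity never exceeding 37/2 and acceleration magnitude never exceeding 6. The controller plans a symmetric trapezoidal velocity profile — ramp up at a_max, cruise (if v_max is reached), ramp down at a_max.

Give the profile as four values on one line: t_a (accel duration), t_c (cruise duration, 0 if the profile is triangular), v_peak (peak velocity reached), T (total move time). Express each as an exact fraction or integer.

vₘ²/aₘ = (37/2)²/6 = 1369/24
54 < 1369/24 → triangular
v_peak = √(54·6) = √324 = 18
t_a = 18/6 = 3; t_c = 0
T = 2·3 = 6

t_a=3 t_c=0 v_peak=18 T=6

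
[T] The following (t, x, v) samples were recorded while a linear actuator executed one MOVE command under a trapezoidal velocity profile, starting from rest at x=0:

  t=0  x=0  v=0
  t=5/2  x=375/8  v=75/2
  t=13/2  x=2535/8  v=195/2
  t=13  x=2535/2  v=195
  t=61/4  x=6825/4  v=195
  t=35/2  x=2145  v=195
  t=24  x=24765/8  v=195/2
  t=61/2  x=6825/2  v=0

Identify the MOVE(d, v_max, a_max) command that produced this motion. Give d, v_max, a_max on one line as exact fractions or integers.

final state: t=61/2, x=6825/2, v=0 → d = 6825/2
a_max = (75/2−0)/(5/2−0) = 15
max v = 195 over t∈[13,35/2] → v_max = 195
check: 195·(13+9/2) = 6825/2 ✓

d=6825/2 v_max=195 a_max=15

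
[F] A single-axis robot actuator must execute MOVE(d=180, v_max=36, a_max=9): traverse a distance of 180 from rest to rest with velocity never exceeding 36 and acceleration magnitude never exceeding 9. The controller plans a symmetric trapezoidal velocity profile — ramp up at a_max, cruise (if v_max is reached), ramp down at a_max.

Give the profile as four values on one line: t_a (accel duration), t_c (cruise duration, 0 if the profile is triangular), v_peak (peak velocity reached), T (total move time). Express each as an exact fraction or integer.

t_a=4 t_c=1 v_peak=36 T=9

(v_max)²/a_max = 36²/9 = 144
180 ≥ 144 ⇒ cruise phase
t_a = 36/9 = 4; v_peak = 36
d_cruise = 180 − 144 = 36; t_c = 36/36 = 1
T = 2·4 + 1 = 9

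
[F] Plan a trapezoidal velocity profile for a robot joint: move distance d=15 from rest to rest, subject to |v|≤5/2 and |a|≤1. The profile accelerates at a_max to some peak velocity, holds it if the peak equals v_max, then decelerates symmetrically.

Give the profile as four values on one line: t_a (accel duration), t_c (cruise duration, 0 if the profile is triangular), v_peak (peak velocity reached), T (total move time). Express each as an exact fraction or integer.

vₘ²/aₘ = (5/2)²/1 = 25/4
15 ≥ 25/4 → trapezoidal
t_a = (5/2)/1 = 5/2; v_peak = 5/2
d_cruise = 15 − 25/4 = 35/4; t_c = (35/4)/(5/2) = 7/2
T = 2·5/2 + 7/2 = 17/2

t_a=5/2 t_c=7/2 v_peak=5/2 T=17/2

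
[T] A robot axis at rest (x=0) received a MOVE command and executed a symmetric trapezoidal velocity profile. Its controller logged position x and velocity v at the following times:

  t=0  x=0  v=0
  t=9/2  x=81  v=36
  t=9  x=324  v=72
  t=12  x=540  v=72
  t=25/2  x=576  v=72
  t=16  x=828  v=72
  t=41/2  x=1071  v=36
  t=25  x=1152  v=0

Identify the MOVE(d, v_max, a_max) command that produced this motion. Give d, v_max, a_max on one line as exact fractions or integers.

final state: t=25, x=1152, v=0 → d = 1152
a_max = (36−0)/(9/2−0) = 8
max v = 72 over t∈[9,16] → v_max = 72
check: 72·(9+7) = 1152 ✓

d=1152 v_max=72 a_max=8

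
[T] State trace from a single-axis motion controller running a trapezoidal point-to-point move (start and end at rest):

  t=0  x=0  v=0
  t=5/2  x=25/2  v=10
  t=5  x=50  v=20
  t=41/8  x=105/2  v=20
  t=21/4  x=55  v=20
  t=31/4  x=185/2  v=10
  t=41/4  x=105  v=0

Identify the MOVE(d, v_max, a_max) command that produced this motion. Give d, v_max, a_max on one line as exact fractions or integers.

final state: t=41/4, x=105, v=0 → d = 105
a_max = (10−0)/(5/2−0) = 4
max v = 20 over t∈[5,21/4] → v_max = 20
check: 20·(5+1/4) = 105 ✓

d=105 v_max=20 a_max=4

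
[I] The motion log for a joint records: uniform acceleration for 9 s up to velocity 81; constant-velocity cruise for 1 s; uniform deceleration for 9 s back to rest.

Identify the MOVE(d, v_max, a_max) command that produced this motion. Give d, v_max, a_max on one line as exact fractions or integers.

a_max = 81/9 = 9
d_a = ½·81·9 = 729/2; d_c = 81·1 = 81
d = 2·729/2 + 81 = 810
t_c = 1 > 0 → v_max = v_peak = 81

d=810 v_max=81 a_max=9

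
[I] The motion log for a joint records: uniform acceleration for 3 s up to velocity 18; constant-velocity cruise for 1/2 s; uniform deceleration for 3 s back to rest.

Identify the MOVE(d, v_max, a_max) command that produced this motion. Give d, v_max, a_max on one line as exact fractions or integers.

d=63 v_max=18 a_max=6

a_max = 18/3 = 6
d_a = ½·18·3 = 27; d_c = 18·1/2 = 9
d = 2·27 + 9 = 63
t_c = 1/2 > 0 ⇒ limit active, v_max = 18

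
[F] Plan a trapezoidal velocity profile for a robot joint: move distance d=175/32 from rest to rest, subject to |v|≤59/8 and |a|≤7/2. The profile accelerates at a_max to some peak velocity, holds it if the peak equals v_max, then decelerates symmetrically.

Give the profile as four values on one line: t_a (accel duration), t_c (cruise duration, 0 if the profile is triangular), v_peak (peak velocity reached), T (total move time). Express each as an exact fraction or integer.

t_a=5/4 t_c=0 v_peak=35/8 T=5/2

vₘ²/aₘ = (59/8)²/(7/2) = 3481/224
175/32 < 3481/224 → triangular
v_peak = √(175/32·7/2) = √(1225/64) = 35/8
t_a = (35/8)/(7/2) = 5/4; t_c = 0
T = 2·5/4 = 5/2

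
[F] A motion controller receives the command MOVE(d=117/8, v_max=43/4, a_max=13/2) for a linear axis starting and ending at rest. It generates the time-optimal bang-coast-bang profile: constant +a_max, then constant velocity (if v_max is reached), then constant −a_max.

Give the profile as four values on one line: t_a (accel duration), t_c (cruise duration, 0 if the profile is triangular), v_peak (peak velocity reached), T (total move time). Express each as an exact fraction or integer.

v_max²/a_max = (43/4)²/(13/2) = 1849/104
117/8 < 1849/104 so t_c = 0
v_peak = √(117/8·13/2) = √(1521/16) = 39/4
t_a = (39/4)/(13/2) = 3/2; t_c = 0
T = 2·3/2 = 3

t_a=3/2 t_c=0 v_peak=39/4 T=3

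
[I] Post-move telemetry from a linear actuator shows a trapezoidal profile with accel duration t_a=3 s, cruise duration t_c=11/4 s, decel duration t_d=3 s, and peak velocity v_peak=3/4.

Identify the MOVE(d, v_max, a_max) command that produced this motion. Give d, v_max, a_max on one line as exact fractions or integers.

a_max = (3/4)/3 = 1/4
d_a = ½·3/4·3 = 9/8; d_c = 3/4·11/4 = 33/16
d = 2·9/8 + 33/16 = 69/16
t_c = 11/4 > 0 so v_max = 3/4

d=69/16 v_max=3/4 a_max=1/4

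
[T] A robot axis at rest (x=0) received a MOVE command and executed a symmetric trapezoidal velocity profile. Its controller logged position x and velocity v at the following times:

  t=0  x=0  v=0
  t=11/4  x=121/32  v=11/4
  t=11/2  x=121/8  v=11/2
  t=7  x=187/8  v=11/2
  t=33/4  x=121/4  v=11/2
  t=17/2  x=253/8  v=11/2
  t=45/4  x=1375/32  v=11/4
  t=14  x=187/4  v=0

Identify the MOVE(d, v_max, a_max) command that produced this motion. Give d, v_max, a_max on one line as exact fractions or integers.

d=187/4 v_max=11/2 a_max=1

final state: t=14, x=187/4, v=0 → d = 187/4
a_max = (11/4−0)/(11/4−0) = 1
max v = 11/2 over t∈[11/2,17/2] → v_max = 11/2
check: 11/2·(11/2+3) = 187/4 ✓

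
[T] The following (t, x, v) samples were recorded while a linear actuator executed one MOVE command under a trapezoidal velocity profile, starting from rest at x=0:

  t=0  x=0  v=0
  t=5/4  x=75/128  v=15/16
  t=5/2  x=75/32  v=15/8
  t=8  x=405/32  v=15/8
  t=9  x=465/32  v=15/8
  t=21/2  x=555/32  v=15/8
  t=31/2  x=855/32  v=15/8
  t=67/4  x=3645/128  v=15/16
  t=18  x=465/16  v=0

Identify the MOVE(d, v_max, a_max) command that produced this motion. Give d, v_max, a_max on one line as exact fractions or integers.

d=465/16 v_max=15/8 a_max=3/4

final state: t=18, x=465/16, v=0 → d = 465/16
a_max = (15/16−0)/(5/4−0) = 3/4
max v = 15/8 over t∈[5/2,31/2] → v_max = 15/8
check: 15/8·(5/2+13) = 465/16 ✓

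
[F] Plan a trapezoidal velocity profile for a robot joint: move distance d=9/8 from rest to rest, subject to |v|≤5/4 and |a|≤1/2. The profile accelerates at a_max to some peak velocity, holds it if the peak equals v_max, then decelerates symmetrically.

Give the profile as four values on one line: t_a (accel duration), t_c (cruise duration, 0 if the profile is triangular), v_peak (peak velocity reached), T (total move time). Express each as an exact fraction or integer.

t_a=3/2 t_c=0 v_peak=3/4 T=3

vₘ²/aₘ = (5/4)²/(1/2) = 25/8
9/8 < 25/8 → triangular
v_peak = √(9/8·1/2) = √(9/16) = 3/4
t_a = (3/4)/(1/2) = 3/2; t_c = 0
T = 2·3/2 = 3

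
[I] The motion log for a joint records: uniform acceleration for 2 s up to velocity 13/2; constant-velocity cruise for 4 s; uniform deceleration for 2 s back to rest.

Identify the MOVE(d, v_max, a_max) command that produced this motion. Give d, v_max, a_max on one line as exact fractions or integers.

d=39 v_max=13/2 a_max=13/4

a_max = (13/2)/2 = 13/4
d_a = ½·13/2·2 = 13/2; d_c = 13/2·4 = 26
d = 2·13/2 + 26 = 39
t_c = 4 > 0 → v_max = v_peak = 13/2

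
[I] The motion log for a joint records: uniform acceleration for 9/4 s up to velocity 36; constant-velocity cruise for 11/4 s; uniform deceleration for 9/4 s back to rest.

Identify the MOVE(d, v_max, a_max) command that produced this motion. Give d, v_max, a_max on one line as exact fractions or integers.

a_max = 36/(9/4) = 16
d_a = ½·36·9/4 = 81/2; d_c = 36·11/4 = 99
d = 2·81/2 + 99 = 180
t_c = 11/4 > 0 ⇒ limit active, v_max = 36

d=180 v_max=36 a_max=16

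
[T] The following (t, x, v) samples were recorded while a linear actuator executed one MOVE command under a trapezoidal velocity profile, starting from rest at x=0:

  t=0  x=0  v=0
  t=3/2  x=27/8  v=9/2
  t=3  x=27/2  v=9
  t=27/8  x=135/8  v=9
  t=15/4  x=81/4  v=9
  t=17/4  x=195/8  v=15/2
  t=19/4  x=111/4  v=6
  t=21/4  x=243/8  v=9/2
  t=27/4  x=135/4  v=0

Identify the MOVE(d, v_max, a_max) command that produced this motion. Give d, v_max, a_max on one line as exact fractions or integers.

final state: t=27/4, x=135/4, v=0 → d = 135/4
a_max = (9/2−0)/(3/2−0) = 3
max v = 9 over t∈[3,15/4] → v_max = 9
check: 9·(3+3/4) = 135/4 ✓

d=135/4 v_max=9 a_max=3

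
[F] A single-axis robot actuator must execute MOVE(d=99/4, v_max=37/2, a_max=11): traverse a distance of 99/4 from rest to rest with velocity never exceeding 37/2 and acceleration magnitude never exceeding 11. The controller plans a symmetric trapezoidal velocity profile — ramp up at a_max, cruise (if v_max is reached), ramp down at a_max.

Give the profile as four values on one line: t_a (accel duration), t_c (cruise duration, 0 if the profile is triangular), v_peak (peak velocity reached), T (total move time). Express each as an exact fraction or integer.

v_max²/a_max = (37/2)²/11 = 1369/44
99/4 < 1369/44 ⇒ no cruise
v_peak = √(99/4·11) = √(1089/4) = 33/2
t_a = (33/2)/11 = 3/2; t_c = 0
T = 2·3/2 = 3

t_a=3/2 t_c=0 v_peak=33/2 T=3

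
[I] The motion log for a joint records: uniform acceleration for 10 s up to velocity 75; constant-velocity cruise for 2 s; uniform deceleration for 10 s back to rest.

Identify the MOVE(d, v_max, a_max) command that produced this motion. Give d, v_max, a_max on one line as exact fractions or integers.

d=900 v_max=75 a_max=15/2

a_max = 75/10 = 15/2
d_a = ½·75·10 = 375; d_c = 75·2 = 150
d = 2·375 + 150 = 900
t_c = 2 > 0 ⇒ limit active, v_max = 75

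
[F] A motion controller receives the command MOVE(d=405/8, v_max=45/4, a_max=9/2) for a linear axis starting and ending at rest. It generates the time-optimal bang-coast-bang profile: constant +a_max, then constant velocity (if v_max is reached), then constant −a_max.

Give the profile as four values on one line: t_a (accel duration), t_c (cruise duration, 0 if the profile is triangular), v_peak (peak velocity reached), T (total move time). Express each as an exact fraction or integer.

t_a=5/2 t_c=2 v_peak=45/4 T=7

v_max²/a_max = (45/4)²/(9/2) = 225/8
405/8 ≥ 225/8 so v_max reached
t_a = (45/4)/(9/2) = 5/2; v_peak = 45/4
d_cruise = 405/8 − 225/8 = 45/2; t_c = (45/2)/(45/4) = 2
T = 2·5/2 + 2 = 7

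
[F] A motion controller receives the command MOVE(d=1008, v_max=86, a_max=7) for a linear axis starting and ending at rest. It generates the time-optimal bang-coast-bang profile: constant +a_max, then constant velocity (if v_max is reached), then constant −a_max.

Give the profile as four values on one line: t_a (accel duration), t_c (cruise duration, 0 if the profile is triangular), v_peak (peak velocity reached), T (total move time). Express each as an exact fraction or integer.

t_a=12 t_c=0 v_peak=84 T=24

(v_max)²/a_max = 86²/7 = 7396/7
1008 < 7396/7 ⇒ no cruise
v_peak = √(1008·7) = √7056 = 84
t_a = 84/7 = 12; t_c = 0
T = 2·12 = 24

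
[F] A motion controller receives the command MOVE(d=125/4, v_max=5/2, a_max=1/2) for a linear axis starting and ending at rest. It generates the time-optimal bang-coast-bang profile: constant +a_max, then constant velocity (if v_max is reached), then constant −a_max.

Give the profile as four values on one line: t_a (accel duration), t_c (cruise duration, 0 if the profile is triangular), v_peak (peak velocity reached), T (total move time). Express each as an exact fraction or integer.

(v_max)²/a_max = (5/2)²/(1/2) = 25/2
125/4 ≥ 25/2 → trapezoidal
t_a = (5/2)/(1/2) = 5; v_peak = 5/2
d_cruise = 125/4 − 25/2 = 75/4; t_c = (75/4)/(5/2) = 15/2
T = 2·5 + 15/2 = 35/2

t_a=5 t_c=15/2 v_peak=5/2 T=35/2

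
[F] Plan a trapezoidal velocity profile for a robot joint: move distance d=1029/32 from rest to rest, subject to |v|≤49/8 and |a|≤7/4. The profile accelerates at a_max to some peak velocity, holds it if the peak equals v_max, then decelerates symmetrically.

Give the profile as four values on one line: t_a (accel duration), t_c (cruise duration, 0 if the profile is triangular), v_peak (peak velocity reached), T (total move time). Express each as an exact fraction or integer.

vₘ²/aₘ = (49/8)²/(7/4) = 343/16
1029/32 ≥ 343/16 so v_max reached
t_a = (49/8)/(7/4) = 7/2; v_peak = 49/8
d_cruise = 1029/32 − 343/16 = 343/32; t_c = (343/32)/(49/8) = 7/4
T = 2·7/2 + 7/4 = 35/4

t_a=7/2 t_c=7/4 v_peak=49/8 T=35/4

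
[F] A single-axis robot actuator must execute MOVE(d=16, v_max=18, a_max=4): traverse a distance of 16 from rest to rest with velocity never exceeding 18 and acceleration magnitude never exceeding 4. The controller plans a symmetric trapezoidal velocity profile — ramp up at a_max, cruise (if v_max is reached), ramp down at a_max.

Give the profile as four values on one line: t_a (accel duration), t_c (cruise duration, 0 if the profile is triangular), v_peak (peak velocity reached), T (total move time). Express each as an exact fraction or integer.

t_a=2 t_c=0 v_peak=8 T=4

vₘ²/aₘ = 18²/4 = 81
16 < 81 → triangular
v_peak = √(16·4) = √64 = 8
t_a = 8/4 = 2; t_c = 0
T = 2·2 = 4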